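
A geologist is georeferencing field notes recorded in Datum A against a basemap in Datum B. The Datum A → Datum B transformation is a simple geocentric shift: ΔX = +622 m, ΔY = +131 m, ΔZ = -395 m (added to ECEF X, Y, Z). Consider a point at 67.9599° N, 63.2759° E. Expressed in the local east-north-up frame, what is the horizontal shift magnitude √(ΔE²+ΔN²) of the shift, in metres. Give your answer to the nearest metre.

At φ = 67.9599°, λ = 63.2759°: sin φ = 0.926921, cos φ = 0.375255, sin λ = 0.893182, cos λ = 0.449695.
ΔE = −sin λ·ΔX + cos λ·ΔY = −(0.893182)·(622) + (0.449695)·(131) = -496.65 m.
ΔN = −sin φ cos λ·ΔX − sin φ sin λ·ΔY + cos φ·ΔZ = −(0.926921)(0.449695)(622) − (0.926921)(0.893182)(131) + (0.375255)(-395) = -515.95 m.
Horizontal magnitude = √(ΔE² + ΔN²) = √((-496.65)² + (-515.95)²) = 716.15 m.

716 m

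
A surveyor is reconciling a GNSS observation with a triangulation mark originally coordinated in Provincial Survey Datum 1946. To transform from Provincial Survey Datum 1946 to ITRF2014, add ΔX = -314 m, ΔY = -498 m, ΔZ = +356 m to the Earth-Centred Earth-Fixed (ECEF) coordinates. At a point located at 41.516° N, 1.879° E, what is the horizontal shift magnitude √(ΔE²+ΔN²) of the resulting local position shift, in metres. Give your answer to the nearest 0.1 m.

The local east axis at (φ, λ) is (−sin λ, cos λ, 0), so ΔE = −sin(1.879°)·(-314) + cos(1.879°)·(-498) = -487.44 m.
The local north axis is (−sin φ cos λ, −sin φ sin λ, cos φ), giving ΔN = 208.016 + 10.823 + 266.562 = 485.40 m.
Horizontal magnitude = √(ΔE² + ΔN²) = √((-487.44)² + 485.40²) = 687.90 m.

687.9 m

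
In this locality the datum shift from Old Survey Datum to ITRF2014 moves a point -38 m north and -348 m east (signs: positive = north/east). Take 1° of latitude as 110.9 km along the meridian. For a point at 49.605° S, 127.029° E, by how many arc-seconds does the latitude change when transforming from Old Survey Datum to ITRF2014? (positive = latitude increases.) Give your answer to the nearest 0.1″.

Δφ = -1.2″

1° of latitude = 110.9 km, so Δφ = -38.0 / 110900 = -0.0003427° = -1.234″.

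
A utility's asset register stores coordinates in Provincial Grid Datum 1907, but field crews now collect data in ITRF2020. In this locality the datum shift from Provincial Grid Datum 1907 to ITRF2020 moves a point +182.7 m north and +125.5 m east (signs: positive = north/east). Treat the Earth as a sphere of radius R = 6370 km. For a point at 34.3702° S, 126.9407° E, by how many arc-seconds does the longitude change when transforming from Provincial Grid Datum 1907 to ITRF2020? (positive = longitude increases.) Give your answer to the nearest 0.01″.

At latitude -34.3702°, cos φ = 0.825407.
One radian of longitude at latitude φ spans R cos φ, so Δλ = ΔE / (R cos φ) = 125.5 / (6370000 × 0.825407) = 2.3869e-05 rad = 4.923″.

Δλ = 4.92″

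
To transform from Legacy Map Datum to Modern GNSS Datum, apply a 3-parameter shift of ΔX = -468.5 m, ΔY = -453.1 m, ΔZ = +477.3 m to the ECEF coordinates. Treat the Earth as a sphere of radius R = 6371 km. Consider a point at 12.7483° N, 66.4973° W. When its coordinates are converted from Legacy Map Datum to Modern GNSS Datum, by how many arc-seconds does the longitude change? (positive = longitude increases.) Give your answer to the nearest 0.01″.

sin φ = 0.220668, cos φ = 0.975349, sin λ = -0.917041, cos λ = 0.398792.
East component: ΔE = −sin λ·ΔX + cos λ·ΔY = −(-0.917041)(-468.5) + (0.398792)(-453.1) = -610.33 m.
1° of latitude spans πR/180 = 111195 m; at latitude φ, 1° of longitude spans that × cos φ = 108453.8 m, so Δλ = -610.33 / 108453.8 × 3600 = -20.259″.

Δλ = -20.26″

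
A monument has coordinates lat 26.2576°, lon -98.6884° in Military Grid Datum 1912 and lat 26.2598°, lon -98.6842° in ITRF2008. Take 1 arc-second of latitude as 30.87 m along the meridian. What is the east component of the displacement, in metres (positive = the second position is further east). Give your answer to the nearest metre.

Δφ = 26.2598° − 26.2576° = +0.0022°; Δλ = -98.6842° − -98.6884° = +0.0042°.
1° of latitude = 3600 × 30.87 = 111132 m.
ΔN = Δφ × 111132 = 244.5 m; ΔE = Δλ × 111132 × cos(26.2576°) = +0.0042 × 111132 × 0.896814 = 418.6 m.

ΔE = 419 m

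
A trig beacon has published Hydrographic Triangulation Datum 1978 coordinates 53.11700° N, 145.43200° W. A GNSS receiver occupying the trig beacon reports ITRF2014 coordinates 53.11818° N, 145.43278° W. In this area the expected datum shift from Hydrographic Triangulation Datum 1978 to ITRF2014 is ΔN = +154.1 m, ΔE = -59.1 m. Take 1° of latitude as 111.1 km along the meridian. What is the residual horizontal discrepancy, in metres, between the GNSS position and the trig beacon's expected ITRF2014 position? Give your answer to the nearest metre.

24 m

Observed coordinate differences: Δφ = +0.00118°, Δλ = -0.00078°.
Converting to metres (1° lat = 111100 m, cos φ = 0.600183): observed ΔN = 131.1 m, observed ΔE = -52.0 m.
Subtracting the expected shift leaves a residual of 131.1 − (154.1) = -23.0 m north and -52.0 − (-59.1) = 7.1 m east.
Residual distance = √((-23.0)² + 7.1²) = 24.1 m.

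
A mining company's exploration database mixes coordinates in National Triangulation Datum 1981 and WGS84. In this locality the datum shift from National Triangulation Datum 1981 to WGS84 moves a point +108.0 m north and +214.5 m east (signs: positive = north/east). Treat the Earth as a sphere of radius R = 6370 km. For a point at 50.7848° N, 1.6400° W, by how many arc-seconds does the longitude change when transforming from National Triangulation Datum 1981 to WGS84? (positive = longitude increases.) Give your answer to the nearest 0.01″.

Δλ = 10.99″

At latitude 50.7848°, cos φ = 0.632235.
One radian of longitude at latitude φ spans R cos φ, so Δλ = ΔE / (R cos φ) = 214.5 / (6370000 × 0.632235) = 5.3261e-05 rad = 10.986″.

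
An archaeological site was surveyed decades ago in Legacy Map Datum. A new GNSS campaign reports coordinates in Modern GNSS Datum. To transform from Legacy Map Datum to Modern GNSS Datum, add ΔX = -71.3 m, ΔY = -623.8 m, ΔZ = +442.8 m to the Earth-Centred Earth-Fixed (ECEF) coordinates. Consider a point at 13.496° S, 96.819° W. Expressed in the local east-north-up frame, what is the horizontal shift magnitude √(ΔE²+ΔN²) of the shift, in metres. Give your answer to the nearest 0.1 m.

577.1 m

At φ = -13.496°, λ = -96.819°: sin φ = -0.233377, cos φ = 0.972386, sin λ = -0.992926, cos λ = -0.118733.
ΔE = −sin λ·ΔX + cos λ·ΔY = −(-0.992926)·(-71.3) + (-0.118733)·(-623.8) = 3.27 m.
ΔN = −sin φ cos λ·ΔX − sin φ sin λ·ΔY + cos φ·ΔZ = −(-0.233377)(-0.118733)(-71.3) − (-0.233377)(-0.992926)(-623.8) + (0.972386)(442.8) = 577.10 m.
Horizontal magnitude = √(ΔE² + ΔN²) = √(3.27² + 577.10²) = 577.11 m.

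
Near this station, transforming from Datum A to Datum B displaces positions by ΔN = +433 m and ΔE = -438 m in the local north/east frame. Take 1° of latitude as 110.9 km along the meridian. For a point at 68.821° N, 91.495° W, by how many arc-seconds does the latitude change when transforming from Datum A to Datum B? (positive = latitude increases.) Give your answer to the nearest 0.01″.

1° of latitude = 110.9 km, so Δφ = 433.0 / 110900 = 0.0039044° = 14.056″.

Δφ = 14.06″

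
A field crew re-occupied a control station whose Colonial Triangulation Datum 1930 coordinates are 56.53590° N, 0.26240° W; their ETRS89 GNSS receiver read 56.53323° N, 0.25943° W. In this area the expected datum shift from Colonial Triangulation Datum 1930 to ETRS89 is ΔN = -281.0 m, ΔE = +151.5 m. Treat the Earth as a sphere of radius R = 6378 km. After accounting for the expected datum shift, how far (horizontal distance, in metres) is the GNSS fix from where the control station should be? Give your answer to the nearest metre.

Observed coordinate differences: Δφ = -0.00267°, Δλ = +0.00297°.
Converting to metres (1° lat = 111317 m, cos φ = 0.551414): observed ΔN = -297.2 m, observed ΔE = 182.3 m.
Subtracting the expected shift leaves a residual of -297.2 − (-281.0) = -16.2 m north and 182.3 − (151.5) = 30.8 m east.
Residual distance = √((-16.2)² + 30.8²) = 34.8 m.

35 m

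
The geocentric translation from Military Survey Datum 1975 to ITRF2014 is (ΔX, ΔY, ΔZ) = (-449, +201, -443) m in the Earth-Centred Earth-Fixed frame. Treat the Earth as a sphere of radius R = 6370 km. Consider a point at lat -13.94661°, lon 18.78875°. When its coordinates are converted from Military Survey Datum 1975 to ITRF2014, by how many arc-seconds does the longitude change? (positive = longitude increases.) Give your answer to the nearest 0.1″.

sin φ = -0.241018, cos φ = 0.970521, sin λ = 0.322080, cos λ = 0.946713.
East component: ΔE = −sin λ·ΔX + cos λ·ΔY = −(0.322080)(-449) + (0.946713)(201) = 334.90 m.
1° of latitude spans πR/180 = 111177 m; at latitude φ, 1° of longitude spans that × cos φ = 107900.0 m, so Δλ = 334.90 / 107900.0 × 3600 = 11.174″.

Δλ = 11.2″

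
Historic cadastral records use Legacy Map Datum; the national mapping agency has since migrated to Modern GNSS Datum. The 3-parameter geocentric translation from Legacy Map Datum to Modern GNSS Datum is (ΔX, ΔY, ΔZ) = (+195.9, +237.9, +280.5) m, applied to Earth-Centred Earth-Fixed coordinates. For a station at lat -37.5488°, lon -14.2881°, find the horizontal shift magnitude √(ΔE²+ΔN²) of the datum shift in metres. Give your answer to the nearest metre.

411 m

The local east axis at (φ, λ) is (−sin λ, cos λ, 0), so ΔE = −sin(-14.2881°)·195.9 + cos(-14.2881°)·237.9 = 278.89 m.
The local north axis is (−sin φ cos λ, −sin φ sin λ, cos φ), giving ΔN = 115.696 − 35.782 + 222.390 = 302.30 m.
Horizontal magnitude = √(ΔE² + ΔN²) = √(278.89² + 302.30²) = 411.30 m.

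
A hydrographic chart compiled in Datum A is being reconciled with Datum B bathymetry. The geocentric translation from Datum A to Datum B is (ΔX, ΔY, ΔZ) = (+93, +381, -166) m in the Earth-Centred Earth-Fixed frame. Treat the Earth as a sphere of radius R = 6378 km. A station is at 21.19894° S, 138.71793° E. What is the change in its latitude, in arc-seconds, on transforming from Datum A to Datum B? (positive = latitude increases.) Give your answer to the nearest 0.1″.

Δφ = -2.9″

sin φ = -0.361607, cos φ = 0.932330, sin λ = 0.659767, cos λ = -0.751471.
North component: ΔN = −sin φ cos λ·ΔX − sin φ sin λ·ΔY + cos φ·ΔZ = −(-0.361607)(-0.751471)(93) − (-0.361607)(0.659767)(381) + (0.932330)(-166) = -89.14 m.
1° of latitude spans πR/180 = 111317 m, so Δφ = -89.14 / 111317 × 3600 = -2.883″.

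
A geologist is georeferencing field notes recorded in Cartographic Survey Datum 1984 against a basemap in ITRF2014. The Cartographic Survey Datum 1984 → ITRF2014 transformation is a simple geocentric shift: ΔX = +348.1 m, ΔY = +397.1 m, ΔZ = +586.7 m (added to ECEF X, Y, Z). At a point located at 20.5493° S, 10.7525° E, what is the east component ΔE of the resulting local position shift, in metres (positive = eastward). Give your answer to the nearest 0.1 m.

The local east axis at (φ, λ) is (−sin λ, cos λ, 0), so ΔE = −sin(10.7525°)·348.1 + cos(10.7525°)·397.1 = 325.18 m.

ΔE = 325.2 m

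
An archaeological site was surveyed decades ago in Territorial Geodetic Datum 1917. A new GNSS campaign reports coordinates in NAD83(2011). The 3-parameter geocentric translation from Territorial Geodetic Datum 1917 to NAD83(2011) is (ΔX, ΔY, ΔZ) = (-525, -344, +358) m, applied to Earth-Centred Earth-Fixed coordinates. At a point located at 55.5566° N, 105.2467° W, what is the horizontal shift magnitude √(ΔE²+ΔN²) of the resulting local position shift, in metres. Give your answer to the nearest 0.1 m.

At φ = 55.5566°, λ = -105.2467°: sin φ = 0.824685, cos φ = 0.565592, sin λ = -0.964802, cos λ = -0.262976.
ΔE = −sin λ·ΔX + cos λ·ΔY = −(-0.964802)·(-525) + (-0.262976)·(-344) = -416.06 m.
ΔN = −sin φ cos λ·ΔX − sin φ sin λ·ΔY + cos φ·ΔZ = −(0.824685)(-0.262976)(-525) − (0.824685)(-0.964802)(-344) + (0.565592)(358) = -185.08 m.
Horizontal magnitude = √(ΔE² + ΔN²) = √((-416.06)² + (-185.08)²) = 455.37 m.

455.4 m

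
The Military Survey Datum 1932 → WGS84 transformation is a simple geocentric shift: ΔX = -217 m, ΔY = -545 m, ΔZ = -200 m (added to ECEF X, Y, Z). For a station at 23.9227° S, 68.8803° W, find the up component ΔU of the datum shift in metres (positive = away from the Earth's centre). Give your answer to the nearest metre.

ΔU = 474 m

The local up (radial) axis is (cos φ cos λ, cos φ sin λ, sin φ), giving ΔU = -71.472 + 464.718 + 81.101 = 474.35 m.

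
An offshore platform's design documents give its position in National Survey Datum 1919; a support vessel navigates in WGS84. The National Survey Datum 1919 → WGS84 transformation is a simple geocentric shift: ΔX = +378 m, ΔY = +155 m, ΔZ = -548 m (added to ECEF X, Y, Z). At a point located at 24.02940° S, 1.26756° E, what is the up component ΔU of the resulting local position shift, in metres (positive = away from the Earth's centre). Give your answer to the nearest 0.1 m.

ΔU = 571.4 m

At φ = -24.02940°, λ = 1.26756°: sin φ = -0.407205, cos φ = 0.913337, sin λ = 0.022121, cos λ = 0.999755.
ΔU = cos φ cos λ·ΔX + cos φ sin λ·ΔY + sin φ·ΔZ = (0.913337)(0.999755)(378) + (0.913337)(0.022121)(155) + (-0.407205)(-548) = 571.44 m.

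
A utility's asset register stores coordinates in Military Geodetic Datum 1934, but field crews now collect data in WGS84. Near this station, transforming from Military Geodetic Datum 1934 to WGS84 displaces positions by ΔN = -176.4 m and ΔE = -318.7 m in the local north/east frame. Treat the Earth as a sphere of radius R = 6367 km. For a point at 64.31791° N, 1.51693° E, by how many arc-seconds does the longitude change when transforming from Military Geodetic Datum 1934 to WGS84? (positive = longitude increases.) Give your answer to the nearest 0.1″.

Δλ = -23.8″

At latitude 64.31791°, cos φ = 0.433377.
One radian of longitude at latitude φ spans R cos φ, so Δλ = ΔE / (R cos φ) = -318.7 / (6367000 × 0.433377) = -1.1550e-04 rad = -23.824″.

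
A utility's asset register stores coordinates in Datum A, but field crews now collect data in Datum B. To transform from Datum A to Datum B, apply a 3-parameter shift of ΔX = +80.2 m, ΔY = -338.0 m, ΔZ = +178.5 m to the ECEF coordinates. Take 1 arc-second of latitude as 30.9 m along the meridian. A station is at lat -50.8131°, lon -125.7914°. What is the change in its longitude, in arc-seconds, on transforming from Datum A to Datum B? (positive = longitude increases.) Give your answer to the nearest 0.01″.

sin φ = -0.775089, cos φ = 0.631852, sin λ = -0.811152, cos λ = -0.584836.
East component: ΔE = −sin λ·ΔX + cos λ·ΔY = −(-0.811152)(80.2) + (-0.584836)(-338.0) = 262.73 m.
1° of latitude spans 3600 × 30.90 = 111240 m; at latitude φ, 1° of longitude spans that × cos φ = 70287.2 m, so Δλ = 262.73 / 70287.2 × 3600 = 13.457″.

Δλ = 13.46″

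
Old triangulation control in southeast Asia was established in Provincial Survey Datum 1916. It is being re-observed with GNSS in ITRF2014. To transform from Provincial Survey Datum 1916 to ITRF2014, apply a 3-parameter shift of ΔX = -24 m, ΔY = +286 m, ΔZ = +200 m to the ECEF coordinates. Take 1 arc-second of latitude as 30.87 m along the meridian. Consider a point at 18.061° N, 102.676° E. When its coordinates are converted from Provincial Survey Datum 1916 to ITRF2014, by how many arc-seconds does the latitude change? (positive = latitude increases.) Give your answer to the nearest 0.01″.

sin φ = 0.310029, cos φ = 0.950727, sin λ = 0.975627, cos λ = -0.219438.
North component: ΔN = −sin φ cos λ·ΔX − sin φ sin λ·ΔY + cos φ·ΔZ = −(0.310029)(-0.219438)(-24) − (0.310029)(0.975627)(286) + (0.950727)(200) = 102.01 m.
1° of latitude spans 3600 × 30.87 = 111132 m, so Δφ = 102.01 / 111132 × 3600 = 3.304″.

Δφ = 3.30″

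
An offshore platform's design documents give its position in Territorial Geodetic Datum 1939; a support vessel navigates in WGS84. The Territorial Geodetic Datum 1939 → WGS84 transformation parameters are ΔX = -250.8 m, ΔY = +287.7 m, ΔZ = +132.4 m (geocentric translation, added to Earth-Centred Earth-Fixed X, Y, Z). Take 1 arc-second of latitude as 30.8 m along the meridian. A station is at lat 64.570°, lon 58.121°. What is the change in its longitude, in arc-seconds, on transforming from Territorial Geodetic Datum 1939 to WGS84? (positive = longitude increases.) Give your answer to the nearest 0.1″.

Δλ = 27.6″

sin φ = 0.903111, cos φ = 0.429408, sin λ = 0.849165, cos λ = 0.528127.
East component: ΔE = −sin λ·ΔX + cos λ·ΔY = −(0.849165)(-250.8) + (0.528127)(287.7) = 364.91 m.
1° of latitude spans 3600 × 30.80 = 110880 m; at latitude φ, 1° of longitude spans that × cos φ = 47612.8 m, so Δλ = 364.91 / 47612.8 × 3600 = 27.591″.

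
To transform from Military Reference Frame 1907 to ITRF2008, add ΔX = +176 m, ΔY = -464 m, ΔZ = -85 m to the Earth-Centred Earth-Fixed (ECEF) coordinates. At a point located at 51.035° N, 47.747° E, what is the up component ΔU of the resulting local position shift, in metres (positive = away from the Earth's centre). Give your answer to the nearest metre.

ΔU = -208 m

At φ = 51.035°, λ = 47.747°: sin φ = 0.777530, cos φ = 0.628846, sin λ = 0.740183, cos λ = 0.672406.
ΔU = cos φ cos λ·ΔX + cos φ sin λ·ΔY + sin φ·ΔZ = (0.628846)(0.672406)(176) + (0.628846)(0.740183)(-464) + (0.777530)(-85) = -207.64 m.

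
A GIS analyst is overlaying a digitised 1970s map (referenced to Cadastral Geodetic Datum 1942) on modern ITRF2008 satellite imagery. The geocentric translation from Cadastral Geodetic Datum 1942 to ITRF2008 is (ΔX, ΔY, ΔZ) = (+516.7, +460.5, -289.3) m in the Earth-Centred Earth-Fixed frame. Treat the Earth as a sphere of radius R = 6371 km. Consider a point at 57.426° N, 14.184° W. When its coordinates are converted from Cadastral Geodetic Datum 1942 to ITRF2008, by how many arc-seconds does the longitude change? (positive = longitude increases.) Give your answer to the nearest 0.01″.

Δλ = 34.46″

sin φ = 0.842697, cos φ = 0.538388, sin λ = -0.245037, cos λ = 0.969514.
East component: ΔE = −sin λ·ΔX + cos λ·ΔY = −(-0.245037)(516.7) + (0.969514)(460.5) = 573.07 m.
1° of latitude spans πR/180 = 111195 m; at latitude φ, 1° of longitude spans that × cos φ = 59866.1 m, so Δλ = 573.07 / 59866.1 × 3600 = 34.461″.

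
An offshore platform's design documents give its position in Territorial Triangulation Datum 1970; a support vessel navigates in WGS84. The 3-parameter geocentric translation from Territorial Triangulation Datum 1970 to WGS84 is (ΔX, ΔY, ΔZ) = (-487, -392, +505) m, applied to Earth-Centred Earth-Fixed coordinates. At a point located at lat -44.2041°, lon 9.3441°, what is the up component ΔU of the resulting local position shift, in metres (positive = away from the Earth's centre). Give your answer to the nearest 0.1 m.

The local up (radial) axis is (cos φ cos λ, cos φ sin λ, sin φ), giving ΔU = -344.479 − 45.626 − 352.094 = -742.20 m.

ΔU = -742.2 m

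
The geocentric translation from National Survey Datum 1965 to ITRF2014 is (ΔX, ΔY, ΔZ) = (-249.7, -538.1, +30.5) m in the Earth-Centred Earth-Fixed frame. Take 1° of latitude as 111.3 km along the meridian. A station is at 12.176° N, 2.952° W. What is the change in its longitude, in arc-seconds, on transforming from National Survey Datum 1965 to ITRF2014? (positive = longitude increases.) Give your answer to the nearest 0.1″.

sin φ = 0.210915, cos φ = 0.977504, sin λ = -0.051499, cos λ = 0.998673.
East component: ΔE = −sin λ·ΔX + cos λ·ΔY = −(-0.051499)(-249.7) + (0.998673)(-538.1) = -550.25 m.
1° of latitude spans 111300 m; at latitude φ, 1° of longitude spans that × cos φ = 108796.2 m, so Δλ = -550.25 / 108796.2 × 3600 = -18.207″.

Δλ = -18.2″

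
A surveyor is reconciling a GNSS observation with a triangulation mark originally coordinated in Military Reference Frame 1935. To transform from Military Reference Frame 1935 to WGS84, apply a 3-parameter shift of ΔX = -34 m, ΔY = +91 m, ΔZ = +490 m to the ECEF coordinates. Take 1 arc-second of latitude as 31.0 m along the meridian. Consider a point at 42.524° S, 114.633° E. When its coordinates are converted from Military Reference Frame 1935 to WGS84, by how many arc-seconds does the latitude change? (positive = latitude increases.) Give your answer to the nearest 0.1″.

Δφ = 13.8″

sin φ = -0.675899, cos φ = 0.736994, sin λ = 0.908996, cos λ = -0.416804.
North component: ΔN = −sin φ cos λ·ΔX − sin φ sin λ·ΔY + cos φ·ΔZ = −(-0.675899)(-0.416804)(-34) − (-0.675899)(0.908996)(91) + (0.736994)(490) = 426.62 m.
1° of latitude spans 3600 × 31.00 = 111600 m, so Δφ = 426.62 / 111600 × 3600 = 13.762″.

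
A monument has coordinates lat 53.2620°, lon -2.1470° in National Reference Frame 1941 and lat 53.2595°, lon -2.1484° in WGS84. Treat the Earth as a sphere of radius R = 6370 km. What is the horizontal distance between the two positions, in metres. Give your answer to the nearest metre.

293 m

Δφ = 53.2595° − 53.2620° = -0.0025°; Δλ = -2.1484° − -2.1470° = -0.0014°.
1° along a meridian = πR/180 = 111177 m.
ΔN = Δφ × 111177 = -277.9 m; ΔE = Δλ × 111177 × cos(53.2620°) = -0.0014 × 111177 × 0.598157 = -93.1 m.
Distance = √(ΔE² + ΔN²) = √((-93.1)² + (-277.9)²) = 293.1 m.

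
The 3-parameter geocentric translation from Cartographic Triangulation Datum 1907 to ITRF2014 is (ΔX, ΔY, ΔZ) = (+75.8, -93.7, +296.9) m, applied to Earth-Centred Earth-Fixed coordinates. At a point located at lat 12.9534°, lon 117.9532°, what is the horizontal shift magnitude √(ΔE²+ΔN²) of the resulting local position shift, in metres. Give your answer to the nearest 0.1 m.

At φ = 12.9534°, λ = 117.9532°: sin φ = 0.224159, cos φ = 0.974553, sin λ = 0.883331, cos λ = -0.468750.
ΔE = −sin λ·ΔX + cos λ·ΔY = −(0.883331)·(75.8) + (-0.468750)·(-93.7) = -23.03 m.
ΔN = −sin φ cos λ·ΔX − sin φ sin λ·ΔY + cos φ·ΔZ = −(0.224159)(-0.468750)(75.8) − (0.224159)(0.883331)(-93.7) + (0.974553)(296.9) = 315.86 m.
Horizontal magnitude = √(ΔE² + ΔN²) = √((-23.03)² + 315.86²) = 316.70 m.

316.7 m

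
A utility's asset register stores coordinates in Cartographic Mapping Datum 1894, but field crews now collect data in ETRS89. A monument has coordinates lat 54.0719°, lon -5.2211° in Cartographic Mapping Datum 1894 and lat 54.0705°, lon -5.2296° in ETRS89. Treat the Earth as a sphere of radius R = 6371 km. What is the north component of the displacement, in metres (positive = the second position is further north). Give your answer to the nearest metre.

Δφ = 54.0705° − 54.0719° = -0.0014°; Δλ = -5.2296° − -5.2211° = -0.0085°.
1° along a meridian = πR/180 = 111195 m.
ΔN = Δφ × 111195 = -155.7 m; ΔE = Δλ × 111195 × cos(54.0719°) = -0.0085 × 111195 × 0.586770 = -554.6 m.

ΔN = -156 m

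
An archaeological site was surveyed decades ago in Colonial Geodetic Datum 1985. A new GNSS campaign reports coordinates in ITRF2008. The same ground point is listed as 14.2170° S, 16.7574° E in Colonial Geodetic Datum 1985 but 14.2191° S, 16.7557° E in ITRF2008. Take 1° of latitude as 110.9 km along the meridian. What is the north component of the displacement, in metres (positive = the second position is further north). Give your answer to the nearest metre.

ΔN = -233 m

Δφ = -14.2191° − -14.2170° = -0.0021°; Δλ = 16.7557° − 16.7574° = -0.0017°.
ΔN = Δφ × 110900 = -232.9 m; ΔE = Δλ × 110900 × cos(-14.2170°) = -0.0017 × 110900 × 0.969373 = -182.8 m.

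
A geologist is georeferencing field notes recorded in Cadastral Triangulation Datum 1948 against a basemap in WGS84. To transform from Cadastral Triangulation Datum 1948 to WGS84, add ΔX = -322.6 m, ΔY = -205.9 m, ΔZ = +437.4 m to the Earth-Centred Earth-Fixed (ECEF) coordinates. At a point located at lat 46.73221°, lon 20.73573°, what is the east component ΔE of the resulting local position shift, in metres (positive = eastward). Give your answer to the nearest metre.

At φ = 46.73221°, λ = 20.73573°: sin φ = 0.728158, cos φ = 0.685409, sin λ = 0.354058, cos λ = 0.935223.
ΔE = −sin λ·ΔX + cos λ·ΔY = −(0.354058)·(-322.6) + (0.935223)·(-205.9) = -78.34 m.

ΔE = -78 m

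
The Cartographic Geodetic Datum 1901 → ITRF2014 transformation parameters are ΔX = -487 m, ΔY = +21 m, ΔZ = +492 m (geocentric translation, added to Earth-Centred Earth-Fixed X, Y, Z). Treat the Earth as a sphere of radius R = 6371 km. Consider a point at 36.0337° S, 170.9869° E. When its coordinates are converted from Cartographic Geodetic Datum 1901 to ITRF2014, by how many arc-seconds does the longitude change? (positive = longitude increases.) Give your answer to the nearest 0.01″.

Δλ = 2.22″

sin φ = -0.588261, cos φ = 0.808671, sin λ = 0.156660, cos λ = -0.987653.
East component: ΔE = −sin λ·ΔX + cos λ·ΔY = −(0.156660)(-487) + (-0.987653)(21) = 55.55 m.
1° of latitude spans πR/180 = 111195 m; at latitude φ, 1° of longitude spans that × cos φ = 89920.1 m, so Δλ = 55.55 / 89920.1 × 3600 = 2.224″.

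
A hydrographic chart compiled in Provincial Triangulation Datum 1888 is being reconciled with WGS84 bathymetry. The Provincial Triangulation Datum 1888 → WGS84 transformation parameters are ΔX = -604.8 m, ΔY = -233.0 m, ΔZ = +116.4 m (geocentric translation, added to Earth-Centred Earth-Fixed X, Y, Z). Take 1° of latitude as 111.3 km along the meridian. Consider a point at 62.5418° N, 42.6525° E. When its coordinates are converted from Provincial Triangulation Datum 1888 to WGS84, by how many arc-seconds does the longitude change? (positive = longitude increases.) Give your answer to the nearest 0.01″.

Δλ = 16.72″

sin φ = 0.887347, cos φ = 0.461101, sin λ = 0.677550, cos λ = 0.735477.
East component: ΔE = −sin λ·ΔX + cos λ·ΔY = −(0.677550)(-604.8) + (0.735477)(-233.0) = 238.42 m.
1° of latitude spans 111300 m; at latitude φ, 1° of longitude spans that × cos φ = 51320.6 m, so Δλ = 238.42 / 51320.6 × 3600 = 16.724″.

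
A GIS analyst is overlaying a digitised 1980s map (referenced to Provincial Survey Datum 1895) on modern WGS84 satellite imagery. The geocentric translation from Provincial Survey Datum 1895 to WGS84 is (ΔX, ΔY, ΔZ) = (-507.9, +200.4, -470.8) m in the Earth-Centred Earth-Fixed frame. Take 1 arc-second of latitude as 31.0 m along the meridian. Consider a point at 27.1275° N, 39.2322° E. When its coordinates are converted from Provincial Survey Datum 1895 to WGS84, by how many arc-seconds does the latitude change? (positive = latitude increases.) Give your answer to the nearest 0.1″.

sin φ = 0.455972, cos φ = 0.889994, sin λ = 0.632465, cos λ = 0.774589.
North component: ΔN = −sin φ cos λ·ΔX − sin φ sin λ·ΔY + cos φ·ΔZ = −(0.455972)(0.774589)(-507.9) − (0.455972)(0.632465)(200.4) + (0.889994)(-470.8) = -297.42 m.
1° of latitude spans 3600 × 31.00 = 111600 m, so Δφ = -297.42 / 111600 × 3600 = -9.594″.

Δφ = -9.6″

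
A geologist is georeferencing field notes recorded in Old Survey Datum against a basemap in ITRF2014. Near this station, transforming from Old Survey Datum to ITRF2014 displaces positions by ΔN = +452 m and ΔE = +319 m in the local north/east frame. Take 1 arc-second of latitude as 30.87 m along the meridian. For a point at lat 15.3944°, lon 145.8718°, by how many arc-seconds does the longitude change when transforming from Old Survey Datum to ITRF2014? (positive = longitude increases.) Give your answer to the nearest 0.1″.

Δλ = 10.7″

At latitude 15.3944°, cos φ = 0.964121.
1″ of longitude at this latitude = 30.87 × cos φ = 29.7624 m, so Δλ = 319.0 / 29.7624 = 10.718″.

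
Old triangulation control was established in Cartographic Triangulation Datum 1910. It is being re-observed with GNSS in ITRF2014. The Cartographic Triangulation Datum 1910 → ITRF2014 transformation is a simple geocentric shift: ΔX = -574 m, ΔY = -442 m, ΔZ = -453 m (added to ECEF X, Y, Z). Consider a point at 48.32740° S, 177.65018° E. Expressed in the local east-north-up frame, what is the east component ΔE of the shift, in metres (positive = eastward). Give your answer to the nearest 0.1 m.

ΔE = 465.2 m

At φ = -48.32740°, λ = 177.65018°: sin φ = -0.746956, cos φ = 0.664873, sin λ = 0.041001, cos λ = -0.999159.
ΔE = −sin λ·ΔX + cos λ·ΔY = −(0.041001)·(-574) + (-0.999159)·(-442) = 465.16 m.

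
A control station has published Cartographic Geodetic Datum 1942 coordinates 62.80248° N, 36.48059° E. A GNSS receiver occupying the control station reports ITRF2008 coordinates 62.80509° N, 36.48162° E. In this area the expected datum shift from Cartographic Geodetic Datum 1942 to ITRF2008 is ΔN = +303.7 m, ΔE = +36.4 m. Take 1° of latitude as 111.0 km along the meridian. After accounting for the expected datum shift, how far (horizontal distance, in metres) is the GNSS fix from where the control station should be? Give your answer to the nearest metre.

Observed coordinate differences: Δφ = +0.00261°, Δλ = +0.00103°.
Converting to metres (1° lat = 111000 m, cos φ = 0.457059): observed ΔN = 289.7 m, observed ΔE = 52.3 m.
Subtracting the expected shift leaves a residual of 289.7 − (303.7) = -14.0 m north and 52.3 − (36.4) = 15.9 m east.
Residual distance = √((-14.0)² + 15.9²) = 21.1 m.

21 m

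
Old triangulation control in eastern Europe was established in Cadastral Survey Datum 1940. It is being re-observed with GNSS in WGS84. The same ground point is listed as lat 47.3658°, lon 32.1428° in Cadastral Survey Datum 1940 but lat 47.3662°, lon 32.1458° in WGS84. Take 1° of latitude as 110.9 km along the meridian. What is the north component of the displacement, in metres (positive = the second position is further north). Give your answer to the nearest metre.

Δφ = 47.3662° − 47.3658° = +0.0004°; Δλ = 32.1458° − 32.1428° = +0.0030°.
ΔN = Δφ × 110900 = 44.4 m; ΔE = Δλ × 110900 × cos(47.3658°) = +0.0030 × 110900 × 0.677315 = 225.3 m.

ΔN = 44 m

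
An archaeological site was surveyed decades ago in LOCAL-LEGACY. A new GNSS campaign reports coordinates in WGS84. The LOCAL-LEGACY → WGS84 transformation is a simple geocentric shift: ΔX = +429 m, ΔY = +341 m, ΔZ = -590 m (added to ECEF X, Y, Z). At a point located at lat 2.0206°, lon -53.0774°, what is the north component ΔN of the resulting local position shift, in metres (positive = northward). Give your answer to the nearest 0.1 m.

ΔN = -589.1 m

The local north axis is (−sin φ cos λ, −sin φ sin λ, cos φ), giving ΔN = -9.087 + 9.612 − 589.633 = -589.11 m.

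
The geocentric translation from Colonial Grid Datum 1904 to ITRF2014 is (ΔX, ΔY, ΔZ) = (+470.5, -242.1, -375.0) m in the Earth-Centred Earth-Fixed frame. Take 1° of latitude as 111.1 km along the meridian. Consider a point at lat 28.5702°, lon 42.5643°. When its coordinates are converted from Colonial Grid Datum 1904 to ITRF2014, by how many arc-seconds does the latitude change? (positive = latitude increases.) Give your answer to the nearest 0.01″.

sin φ = 0.478235, cos φ = 0.878232, sin λ = 0.676417, cos λ = 0.736519.
North component: ΔN = −sin φ cos λ·ΔX − sin φ sin λ·ΔY + cos φ·ΔZ = −(0.478235)(0.736519)(470.5) − (0.478235)(0.676417)(-242.1) + (0.878232)(-375.0) = -416.74 m.
1° of latitude spans 111100 m, so Δφ = -416.74 / 111100 × 3600 = -13.504″.

Δφ = -13.50″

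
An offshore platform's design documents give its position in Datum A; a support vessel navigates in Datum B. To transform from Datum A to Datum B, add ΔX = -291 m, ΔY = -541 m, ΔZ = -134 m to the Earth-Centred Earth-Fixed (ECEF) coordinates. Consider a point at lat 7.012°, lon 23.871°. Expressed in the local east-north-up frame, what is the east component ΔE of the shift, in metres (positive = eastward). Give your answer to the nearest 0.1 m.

The local east axis at (φ, λ) is (−sin λ, cos λ, 0), so ΔE = −sin(23.871°)·(-291) + cos(23.871°)·(-541) = -376.96 m.

ΔE = -377.0 m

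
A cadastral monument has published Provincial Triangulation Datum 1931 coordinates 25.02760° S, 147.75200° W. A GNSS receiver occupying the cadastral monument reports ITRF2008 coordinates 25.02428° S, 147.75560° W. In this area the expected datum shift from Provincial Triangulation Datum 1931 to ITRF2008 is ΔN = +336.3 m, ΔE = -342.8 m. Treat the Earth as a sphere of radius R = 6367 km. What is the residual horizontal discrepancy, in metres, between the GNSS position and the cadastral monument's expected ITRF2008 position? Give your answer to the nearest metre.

Observed coordinate differences: Δφ = +0.00332°, Δλ = -0.00360°.
Converting to metres (1° lat = 111125 m, cos φ = 0.906104): observed ΔN = 368.9 m, observed ΔE = -362.5 m.
Subtracting the expected shift leaves a residual of 368.9 − (336.3) = 32.6 m north and -362.5 − (-342.8) = -19.7 m east.
Residual distance = √(32.6² + (-19.7)²) = 38.1 m.

38 m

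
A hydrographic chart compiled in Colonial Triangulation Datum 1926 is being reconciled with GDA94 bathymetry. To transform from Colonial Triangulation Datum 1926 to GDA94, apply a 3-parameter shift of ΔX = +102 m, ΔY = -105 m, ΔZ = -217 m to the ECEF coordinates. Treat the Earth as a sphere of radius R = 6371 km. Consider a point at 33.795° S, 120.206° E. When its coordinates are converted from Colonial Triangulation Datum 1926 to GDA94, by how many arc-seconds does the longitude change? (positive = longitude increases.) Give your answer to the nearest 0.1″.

sin φ = -0.556223, cos φ = 0.831033, sin λ = 0.864222, cos λ = -0.503110.
East component: ΔE = −sin λ·ΔX + cos λ·ΔY = −(0.864222)(102) + (-0.503110)(-105) = -35.32 m.
1° of latitude spans πR/180 = 111195 m; at latitude φ, 1° of longitude spans that × cos φ = 92406.7 m, so Δλ = -35.32 / 92406.7 × 3600 = -1.376″.

Δλ = -1.4″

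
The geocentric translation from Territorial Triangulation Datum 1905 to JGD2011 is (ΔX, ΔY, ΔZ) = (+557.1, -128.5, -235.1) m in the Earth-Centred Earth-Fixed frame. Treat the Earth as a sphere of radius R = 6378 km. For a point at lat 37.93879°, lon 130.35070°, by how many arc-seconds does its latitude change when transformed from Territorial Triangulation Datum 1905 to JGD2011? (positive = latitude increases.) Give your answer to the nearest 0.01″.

sin φ = 0.614819, cos φ = 0.788668, sin λ = 0.762096, cos λ = -0.647464.
North component: ΔN = −sin φ cos λ·ΔX − sin φ sin λ·ΔY + cos φ·ΔZ = −(0.614819)(-0.647464)(557.1) − (0.614819)(0.762096)(-128.5) + (0.788668)(-235.1) = 96.56 m.
1° of latitude spans πR/180 = 111317 m, so Δφ = 96.56 / 111317 × 3600 = 3.123″.

Δφ = 3.12″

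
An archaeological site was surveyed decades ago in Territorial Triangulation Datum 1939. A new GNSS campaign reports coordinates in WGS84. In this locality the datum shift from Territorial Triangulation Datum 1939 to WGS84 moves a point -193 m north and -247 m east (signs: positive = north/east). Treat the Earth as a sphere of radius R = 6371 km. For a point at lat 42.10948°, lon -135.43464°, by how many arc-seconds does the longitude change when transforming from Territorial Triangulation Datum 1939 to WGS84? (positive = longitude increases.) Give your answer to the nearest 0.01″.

At latitude 42.10948°, cos φ = 0.741865.
One radian of longitude at latitude φ spans R cos φ, so Δλ = ΔE / (R cos φ) = -247.0 / (6371000 × 0.741865) = -5.2259e-05 rad = -10.779″.

Δλ = -10.78″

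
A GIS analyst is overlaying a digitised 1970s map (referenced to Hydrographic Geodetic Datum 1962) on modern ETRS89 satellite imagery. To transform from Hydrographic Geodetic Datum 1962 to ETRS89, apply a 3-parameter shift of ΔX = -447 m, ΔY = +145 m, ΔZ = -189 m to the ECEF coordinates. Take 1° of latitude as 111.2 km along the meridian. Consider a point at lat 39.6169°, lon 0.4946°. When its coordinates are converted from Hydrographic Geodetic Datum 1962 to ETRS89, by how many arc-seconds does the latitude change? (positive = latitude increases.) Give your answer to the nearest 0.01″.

Δφ = 4.49″

sin φ = 0.637651, cos φ = 0.770325, sin λ = 0.008632, cos λ = 0.999963.
North component: ΔN = −sin φ cos λ·ΔX − sin φ sin λ·ΔY + cos φ·ΔZ = −(0.637651)(0.999963)(-447) − (0.637651)(0.008632)(145) + (0.770325)(-189) = 138.63 m.
1° of latitude spans 111200 m, so Δφ = 138.63 / 111200 × 3600 = 4.488″.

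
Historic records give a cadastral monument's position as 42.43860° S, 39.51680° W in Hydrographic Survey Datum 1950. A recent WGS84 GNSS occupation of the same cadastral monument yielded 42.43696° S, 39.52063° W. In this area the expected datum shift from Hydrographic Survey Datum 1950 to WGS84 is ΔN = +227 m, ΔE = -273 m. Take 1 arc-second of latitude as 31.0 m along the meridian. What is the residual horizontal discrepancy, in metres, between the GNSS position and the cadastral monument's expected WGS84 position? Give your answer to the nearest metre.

61 m

Observed coordinate differences: Δφ = +0.00164°, Δλ = -0.00383°.
Converting to metres (1° lat = 111600 m, cos φ = 0.738001): observed ΔN = 183.0 m, observed ΔE = -315.4 m.
Subtracting the expected shift leaves a residual of 183.0 − (227) = -44.0 m north and -315.4 − (-273) = -42.4 m east.
Residual distance = √((-44.0)² + (-42.4)²) = 61.1 m.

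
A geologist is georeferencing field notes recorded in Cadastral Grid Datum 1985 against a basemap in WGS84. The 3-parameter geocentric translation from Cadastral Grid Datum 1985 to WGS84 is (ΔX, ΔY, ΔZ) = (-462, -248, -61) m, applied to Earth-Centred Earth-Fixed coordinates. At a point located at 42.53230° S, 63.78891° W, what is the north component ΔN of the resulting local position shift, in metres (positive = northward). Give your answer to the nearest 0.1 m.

ΔN = -32.5 m

The local north axis is (−sin φ cos λ, −sin φ sin λ, cos φ), giving ΔN = -137.943 + 150.411 − 44.951 = -32.48 m.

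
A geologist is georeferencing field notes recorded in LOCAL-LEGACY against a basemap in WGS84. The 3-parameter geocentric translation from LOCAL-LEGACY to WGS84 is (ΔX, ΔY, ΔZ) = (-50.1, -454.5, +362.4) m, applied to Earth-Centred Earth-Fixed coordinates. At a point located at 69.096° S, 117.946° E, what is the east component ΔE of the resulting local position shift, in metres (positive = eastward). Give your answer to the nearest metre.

ΔE = 257 m

The local east axis at (φ, λ) is (−sin λ, cos λ, 0), so ΔE = −sin(117.946°)·(-50.1) + cos(117.946°)·(-454.5) = 257.25 m.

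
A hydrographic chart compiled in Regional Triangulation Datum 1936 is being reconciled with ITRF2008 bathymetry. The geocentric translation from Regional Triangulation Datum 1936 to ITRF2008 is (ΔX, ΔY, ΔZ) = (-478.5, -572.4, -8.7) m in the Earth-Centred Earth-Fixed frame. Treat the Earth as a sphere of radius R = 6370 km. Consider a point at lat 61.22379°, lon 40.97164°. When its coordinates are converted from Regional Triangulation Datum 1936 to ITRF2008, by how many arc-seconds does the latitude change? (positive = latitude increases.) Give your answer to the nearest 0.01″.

sin φ = 0.876507, cos φ = 0.481390, sin λ = 0.655685, cos λ = 0.755034.
North component: ΔN = −sin φ cos λ·ΔX − sin φ sin λ·ΔY + cos φ·ΔZ = −(0.876507)(0.755034)(-478.5) − (0.876507)(0.655685)(-572.4) + (0.481390)(-8.7) = 641.45 m.
1° of latitude spans πR/180 = 111177 m, so Δφ = 641.45 / 111177 × 3600 = 20.770″.

Δφ = 20.77″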